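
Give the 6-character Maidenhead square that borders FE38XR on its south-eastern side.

FE48aq

Longitude subsquare x = 23; +1 → 24, wraps to 0 = a, carry into square.
Longitude square 3; +1 → 4.
Latitude subsquare r = 17; −1 → 16 = q.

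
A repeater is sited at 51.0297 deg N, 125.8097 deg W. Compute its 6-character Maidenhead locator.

CO71ca

Offset from 180°W / 90°S: lon 54.1903°, lat 141.0297°.
Field: 54.1903/20 → 2 → C, 141.0297/10 → 14 → O; chars CO.
Square: 14.1903/2 → 7, 1.0297/1 → 1; chars 71.
Subsquare: 0.1903/0.0833333 → 2 → c, 0.0297/0.0416667 → 0 → a; chars ca.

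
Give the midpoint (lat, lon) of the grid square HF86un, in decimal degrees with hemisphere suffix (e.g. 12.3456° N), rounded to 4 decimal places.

33.4375° S, 22.2917° W

Field H=7, F=5: +7·20° lon, +5·10° lat → SW at lon -40°, lat -40°.
Square 8, 6: +8·2° lon, +6·1° lat → SW at lon -24°, lat -34°.
Subsquare u=20, n=13: +20·0.0833333° lon, +13·0.0416667° lat → SW at lon -22.3333°, lat -33.4583°.
Cell spans 0.0833333° lon × 0.0416667° lat. Centre is SW corner plus half of each.
latitude 33.4375° S, longitude 22.2917° W.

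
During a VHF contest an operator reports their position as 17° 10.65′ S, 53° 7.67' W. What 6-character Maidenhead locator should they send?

GH32kt

Add 180° to longitude and 90° to latitude: 126.8722, 72.8225.
Field (20°×10°, letters A–R): 126.8722/20 → 6 → G, 72.8225/10 → 7 → H; chars GH.
Square (2°×1°, digits 0–9): 6.8722/2 → 3, 2.8225/1 → 2; chars 32.
Subsquare (5′×2.5′, letters a–x): 0.8722/0.0833333 → 10 → k, 0.8225/0.0416667 → 19 → t; chars kt.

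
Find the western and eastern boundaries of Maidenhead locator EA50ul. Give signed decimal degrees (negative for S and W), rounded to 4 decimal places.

Field E=4, A=0: +4·20° lon, +0·10° lat → SW at lon -100°, lat -90°.
Square 5, 0: +5·2° lon, +0·1° lat → SW at lon -90°, lat -90°.
Subsquare u=20, l=11: +20·0.0833333° lon, +11·0.0416667° lat → SW at lon -88.3333°, lat -89.5417°.
Cell spans 0.0833333° lon × 0.0416667° lat.
west -88.3333, east -88.2500.

-88.3333, -88.2500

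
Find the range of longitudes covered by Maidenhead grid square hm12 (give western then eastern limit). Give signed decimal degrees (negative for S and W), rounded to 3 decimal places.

Field H=7, M=12: +7·20° lon, +12·10° lat → SW at lon -40°, lat 30°.
Square 1, 2: +1·2° lon, +2·1° lat → SW at lon -38°, lat 32°.
Cell spans 2° lon × 1° lat.
west -38.000, east -36.000.

-38.000, -36.000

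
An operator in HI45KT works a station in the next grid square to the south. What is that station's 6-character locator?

HI45ks

Latitude subsquare t = 19; −1 → 18 = s.
The longitude characters are unchanged.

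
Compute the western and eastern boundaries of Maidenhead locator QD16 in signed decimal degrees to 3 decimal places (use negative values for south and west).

Field Q=16, D=3: +16·20° lon, +3·10° lat → SW at lon 140°, lat -60°.
Square 1, 6: +1·2° lon, +6·1° lat → SW at lon 142°, lat -54°.
Cell spans 2° lon × 1° lat.
west 142.000, east 144.000.

142.000, 144.000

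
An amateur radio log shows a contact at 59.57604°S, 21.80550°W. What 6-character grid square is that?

HD90ck

Shift to the Maidenhead origin (180°W, 90°S): lon 158.1945, lat 30.4240.
Field: lon ⌊158.1945/20⌋ = 7 → H; lat ⌊30.4240/10⌋ = 3 → D.
Square: lon ⌊18.1945/2⌋ = 9; lat ⌊0.4240/1⌋ = 0.
Subsquare: lon ⌊0.1945/0.0833333⌋ = 2 → c; lat ⌊0.4240/0.0416667⌋ = 10 → k.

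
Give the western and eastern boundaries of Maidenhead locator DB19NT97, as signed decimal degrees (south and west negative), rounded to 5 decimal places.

-116.84167, -116.83333

Field D=3, B=1: +3·20° lon, +1·10° lat → SW at lon -120°, lat -80°.
Square 1, 9: +1·2° lon, +9·1° lat → SW at lon -118°, lat -71°.
Subsquare n=13, t=19: +13·0.0833333° lon, +19·0.0416667° lat → SW at lon -116.917°, lat -70.2083°.
Extended square 9, 7: +9·0.00833333° lon, +7·0.00416667° lat → SW at lon -116.842°, lat -70.1792°.
Cell spans 0.00833333° lon × 0.00416667° lat.
west -116.84167, east -116.83333.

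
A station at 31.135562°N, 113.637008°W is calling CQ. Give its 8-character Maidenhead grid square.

DM31ed32

Add 180° to longitude and 90° to latitude: 66.36299, 121.13556.
Field: lon ⌊66.36299/20⌋ = 3 → D; lat ⌊121.13556/10⌋ = 12 → M.
Square: lon ⌊6.36299/2⌋ = 3; lat ⌊1.13556/1⌋ = 1.
Subsquare: lon ⌊0.36299/0.0833333⌋ = 4 → e; lat ⌊0.13556/0.0416667⌋ = 3 → d.
Extended square: lon ⌊0.02966/0.00833333⌋ = 3; lat ⌊0.01056/0.00416667⌋ = 2.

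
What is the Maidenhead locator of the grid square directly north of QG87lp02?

QG87lp03

Latitude extended square 2; +1 → 3.
The longitude characters are unchanged.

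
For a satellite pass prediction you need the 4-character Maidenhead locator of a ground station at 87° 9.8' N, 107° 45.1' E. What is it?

OR37

Offset from 180°W / 90°S: lon 287.75°, lat 177.16°.
Field (20°×10°, letters A–R): lon ⌊287.75/20⌋ = 14 → O; lat ⌊177.16/10⌋ = 17 → R.
Square (2°×1°, digits 0–9): lon ⌊7.75/2⌋ = 3; lat ⌊7.16/1⌋ = 7.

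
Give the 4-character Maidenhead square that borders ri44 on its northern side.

Latitude square 4; +1 → 5.
The longitude characters are unchanged.

RI45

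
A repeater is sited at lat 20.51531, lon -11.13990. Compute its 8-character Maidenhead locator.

Add 180° to longitude and 90° to latitude: 168.86010, 110.51531.
Field (20°×10°, letters A–R): 168.86010/20 → 8 → I, 110.51531/10 → 11 → L; chars IL.
Square (2°×1°, digits 0–9): 8.86010/2 → 4, 0.51531/1 → 0; chars 40.
Subsquare (5′×2.5′, letters a–x): 0.86010/0.0833333 → 10 → k, 0.51531/0.0416667 → 12 → m; chars km.
Extended square (30″×15″, digits 0–9): 0.02677/0.00833333 → 3, 0.01531/0.00416667 → 3; chars 33.

IL40km33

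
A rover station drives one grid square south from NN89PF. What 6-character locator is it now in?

Latitude subsquare f = 5; −1 → 4 = e.
The longitude characters are unchanged.

NN89pe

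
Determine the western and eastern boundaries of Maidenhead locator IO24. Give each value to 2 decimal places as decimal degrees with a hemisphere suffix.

16.00° W, 14.00° W

Field I=8, O=14: +8·20° lon, +14·10° lat → SW at lon -20°, lat 50°.
Square 2, 4: +2·2° lon, +4·1° lat → SW at lon -16°, lat 54°.
Cell spans 2° lon × 1° lat.
west 16.00° W, east 14.00° W.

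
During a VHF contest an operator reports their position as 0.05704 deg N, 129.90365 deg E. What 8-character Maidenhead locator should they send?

Shift to the Maidenhead origin (180°W, 90°S): lon 309.90365, lat 90.05704.
Field: 309.90365/20 → 15 → P, 90.05704/10 → 9 → J; chars PJ.
Square: 9.90365/2 → 4, 0.05704/1 → 0; chars 40.
Subsquare: 1.90365/0.0833333 → 22 → w, 0.05704/0.0416667 → 1 → b; chars wb.
Extended square: 0.07032/0.00833333 → 8, 0.01537/0.00416667 → 3; chars 83.

PJ40wb83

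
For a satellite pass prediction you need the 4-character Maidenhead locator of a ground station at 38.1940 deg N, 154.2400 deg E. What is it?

Shift to the Maidenhead origin (180°W, 90°S): lon 334.24, lat 128.19.
Field (20°×10°, letters A–R): lon ⌊334.24/20⌋ = 16 → Q; lat ⌊128.19/10⌋ = 12 → M.
Square (2°×1°, digits 0–9): lon ⌊14.24/2⌋ = 7; lat ⌊8.19/1⌋ = 8.

QM78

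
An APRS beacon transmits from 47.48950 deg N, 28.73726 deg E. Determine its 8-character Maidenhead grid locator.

KN47il87

Shift to the Maidenhead origin (180°W, 90°S): lon 208.73726, lat 137.48950.
Field (20°×10°, letters A–R): lon ⌊208.73726/20⌋ = 10 → K; lat ⌊137.48950/10⌋ = 13 → N.
Square (2°×1°, digits 0–9): lon ⌊8.73726/2⌋ = 4; lat ⌊7.48950/1⌋ = 7.
Subsquare (5′×2.5′, letters a–x): lon ⌊0.73726/0.0833333⌋ = 8 → i; lat ⌊0.48950/0.0416667⌋ = 11 → l.
Extended square (30″×15″, digits 0–9): lon ⌊0.07059/0.00833333⌋ = 8; lat ⌊0.03117/0.00416667⌋ = 7.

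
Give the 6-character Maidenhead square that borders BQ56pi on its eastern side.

BQ56qi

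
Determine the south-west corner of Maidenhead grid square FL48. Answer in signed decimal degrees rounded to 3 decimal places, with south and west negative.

28.000, -72.000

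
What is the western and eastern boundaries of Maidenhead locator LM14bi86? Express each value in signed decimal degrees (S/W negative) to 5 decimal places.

Field L=11, M=12: +11·20° lon, +12·10° lat → SW at lon 40°, lat 30°.
Square 1, 4: +1·2° lon, +4·1° lat → SW at lon 42°, lat 34°.
Subsquare b=1, i=8: +1·0.0833333° lon, +8·0.0416667° lat → SW at lon 42.0833°, lat 34.3333°.
Extended square 8, 6: +8·0.00833333° lon, +6·0.00416667° lat → SW at lon 42.15°, lat 34.3583°.
Cell spans 0.00833333° lon × 0.00416667° lat.
west 42.15000, east 42.15833.

42.15000, 42.15833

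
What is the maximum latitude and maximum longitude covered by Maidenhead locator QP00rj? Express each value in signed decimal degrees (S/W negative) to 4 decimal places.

Field Q=16, P=15: +16·20° lon, +15·10° lat → SW at lon 140°, lat 60°.
Square 0, 0: +0·2° lon, +0·1° lat → SW at lon 140°, lat 60°.
Subsquare r=17, j=9: +17·0.0833333° lon, +9·0.0416667° lat → SW at lon 141.417°, lat 60.375°.
Cell spans 0.0833333° lon × 0.0416667° lat. NE corner is SW corner plus one full cell.
latitude 60.4167, longitude 141.5000.

60.4167, 141.5000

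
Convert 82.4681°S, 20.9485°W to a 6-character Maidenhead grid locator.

Shift to the Maidenhead origin (180°W, 90°S): lon 159.0515, lat 7.5319.
Field: 159.0515/20 → 7 → H, 7.5319/10 → 0 → A; chars HA.
Square: 19.0515/2 → 9, 7.5319/1 → 7; chars 97.
Subsquare: 1.0515/0.0833333 → 12 → m, 0.5319/0.0416667 → 12 → m; chars mm.

HA97mm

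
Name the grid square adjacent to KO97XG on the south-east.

LO07af

Longitude subsquare x = 23; +1 → 24, wraps to 0 = a, carry into square.
Longitude square 9; +1 → 10, wraps to 0, carry into field.
Longitude field K = 10; +1 → 11 = L.
Latitude subsquare g = 6; −1 → 5 = f.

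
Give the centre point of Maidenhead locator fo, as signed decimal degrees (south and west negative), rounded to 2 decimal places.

Field F=5, O=14: +5·20° lon, +14·10° lat → SW at lon -80°, lat 50°.
Cell spans 20° lon × 10° lat. Centre is SW corner plus half of each.
latitude 55.00, longitude -70.00.

55.00, -70.00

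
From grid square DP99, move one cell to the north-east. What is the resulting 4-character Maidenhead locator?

Longitude square 9; +1 → 10, wraps to 0, carry into field.
Longitude field D = 3; +1 → 4 = E.
Latitude square 9; +1 → 10, wraps to 0, carry into field.
Latitude field P = 15; +1 → 16 = Q.

EQ00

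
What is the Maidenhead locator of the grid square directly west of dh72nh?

DH72mh

Longitude subsquare n = 13; −1 → 12 = m.
The latitude characters are unchanged.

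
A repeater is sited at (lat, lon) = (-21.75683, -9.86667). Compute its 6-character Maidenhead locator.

IG58bf

Shift to the Maidenhead origin (180°W, 90°S): lon 170.1333, lat 68.2432.
Field: 170.1333/20 → 8 → I, 68.2432/10 → 6 → G; chars IG.
Square: 10.1333/2 → 5, 8.2432/1 → 8; chars 58.
Subsquare: 0.1333/0.0833333 → 1 → b, 0.2432/0.0416667 → 5 → f; chars bf.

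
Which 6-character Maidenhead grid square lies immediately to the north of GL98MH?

Latitude subsquare h = 7; +1 → 8 = i.
The longitude characters are unchanged.

GL98mi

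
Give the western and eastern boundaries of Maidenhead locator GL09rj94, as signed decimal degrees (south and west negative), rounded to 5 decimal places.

-58.50833, -58.50000

Field G=6, L=11: +6·20° lon, +11·10° lat → SW at lon -60°, lat 20°.
Square 0, 9: +0·2° lon, +9·1° lat → SW at lon -60°, lat 29°.
Subsquare r=17, j=9: +17·0.0833333° lon, +9·0.0416667° lat → SW at lon -58.5833°, lat 29.375°.
Extended square 9, 4: +9·0.00833333° lon, +4·0.00416667° lat → SW at lon -58.5083°, lat 29.3917°.
Cell spans 0.00833333° lon × 0.00416667° lat.
west -58.50833, east -58.50000.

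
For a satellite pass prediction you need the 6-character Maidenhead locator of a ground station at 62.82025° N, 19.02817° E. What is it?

JP92mt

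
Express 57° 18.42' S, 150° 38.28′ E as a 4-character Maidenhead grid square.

Shift to the Maidenhead origin (180°W, 90°S): lon 330.64, lat 32.69.
Field: lon ⌊330.64/20⌋ = 16 → Q; lat ⌊32.69/10⌋ = 3 → D.
Square: lon ⌊10.64/2⌋ = 5; lat ⌊2.69/1⌋ = 2.

QD52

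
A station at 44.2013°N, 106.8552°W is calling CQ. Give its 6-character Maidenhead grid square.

DN64ne

Offset from 180°W / 90°S: lon 73.1448°, lat 134.2013°.
Field: 73.1448/20 → 3 → D, 134.2013/10 → 13 → N; chars DN.
Square: 13.1448/2 → 6, 4.2013/1 → 4; chars 64.
Subsquare: 1.1448/0.0833333 → 13 → n, 0.2013/0.0416667 → 4 → e; chars ne.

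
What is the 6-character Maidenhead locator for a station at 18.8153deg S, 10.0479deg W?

Offset from 180°W / 90°S: lon 169.9521°, lat 71.1847°.
Field (20°×10°, letters A–R): 169.9521/20 → 8 → I, 71.1847/10 → 7 → H; chars IH.
Square (2°×1°, digits 0–9): 9.9521/2 → 4, 1.1847/1 → 1; chars 41.
Subsquare (5′×2.5′, letters a–x): 1.9521/0.0833333 → 23 → x, 0.1847/0.0416667 → 4 → e; chars xe.

IH41xe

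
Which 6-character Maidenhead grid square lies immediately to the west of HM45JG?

Longitude subsquare j = 9; −1 → 8 = i.
The latitude characters are unchanged.

HM45ig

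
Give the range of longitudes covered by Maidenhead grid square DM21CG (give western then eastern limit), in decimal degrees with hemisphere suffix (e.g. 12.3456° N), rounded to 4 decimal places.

Field D=3, M=12: +3·20° lon, +12·10° lat → SW at lon -120°, lat 30°.
Square 2, 1: +2·2° lon, +1·1° lat → SW at lon -116°, lat 31°.
Subsquare c=2, g=6: +2·0.0833333° lon, +6·0.0416667° lat → SW at lon -115.833°, lat 31.25°.
Cell spans 0.0833333° lon × 0.0416667° lat.
west 115.8333° W, east 115.7500° W.

115.8333° W, 115.7500° W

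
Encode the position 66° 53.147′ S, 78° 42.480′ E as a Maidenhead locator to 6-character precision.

MC93ic

Add 180° to longitude and 90° to latitude: 258.7080, 23.1142.
Field: lon ⌊258.7080/20⌋ = 12 → M; lat ⌊23.1142/10⌋ = 2 → C.
Square: lon ⌊18.7080/2⌋ = 9; lat ⌊3.1142/1⌋ = 3.
Subsquare: lon ⌊0.7080/0.0833333⌋ = 8 → i; lat ⌊0.1142/0.0416667⌋ = 2 → c.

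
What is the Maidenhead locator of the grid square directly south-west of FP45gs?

FP45fr

Longitude subsquare g = 6; −1 → 5 = f.
Latitude subsquare s = 18; −1 → 17 = r.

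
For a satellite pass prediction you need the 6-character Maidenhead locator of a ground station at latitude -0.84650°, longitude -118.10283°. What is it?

DI09wd

Shift to the Maidenhead origin (180°W, 90°S): lon 61.8972, lat 89.1535.
Field: 61.8972/20 → 3 → D, 89.1535/10 → 8 → I; chars DI.
Square: 1.8972/2 → 0, 9.1535/1 → 9; chars 09.
Subsquare: 1.8972/0.0833333 → 22 → w, 0.1535/0.0416667 → 3 → d; chars wd.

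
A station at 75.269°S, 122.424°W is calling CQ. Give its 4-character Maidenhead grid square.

CB84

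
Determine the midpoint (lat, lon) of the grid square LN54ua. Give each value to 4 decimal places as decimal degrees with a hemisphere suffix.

Field L=11, N=13: +11·20° lon, +13·10° lat → SW at lon 40°, lat 40°.
Square 5, 4: +5·2° lon, +4·1° lat → SW at lon 50°, lat 44°.
Subsquare u=20, a=0: +20·0.0833333° lon, +0·0.0416667° lat → SW at lon 51.6667°, lat 44°.
Cell spans 0.0833333° lon × 0.0416667° lat. Centre is SW corner plus half of each.
latitude 44.0208° N, longitude 51.7083° E.

44.0208° N, 51.7083° E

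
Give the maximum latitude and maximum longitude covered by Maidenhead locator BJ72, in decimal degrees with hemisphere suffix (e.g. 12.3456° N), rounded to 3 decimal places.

Field B=1, J=9: +1·20° lon, +9·10° lat → SW at lon -160°, lat 0°.
Square 7, 2: +7·2° lon, +2·1° lat → SW at lon -146°, lat 2°.
Cell spans 2° lon × 1° lat. NE corner is SW corner plus one full cell.
latitude 3.000° N, longitude 144.000° W.

3.000° N, 144.000° W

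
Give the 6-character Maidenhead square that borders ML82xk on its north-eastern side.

Longitude subsquare x = 23; +1 → 24, wraps to 0 = a, carry into square.
Longitude square 8; +1 → 9.
Latitude subsquare k = 10; +1 → 11 = l.

ML92al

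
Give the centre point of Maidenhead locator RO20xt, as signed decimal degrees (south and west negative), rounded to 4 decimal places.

50.8125, 165.9583

Field R=17, O=14: +17·20° lon, +14·10° lat → SW at lon 160°, lat 50°.
Square 2, 0: +2·2° lon, +0·1° lat → SW at lon 164°, lat 50°.
Subsquare x=23, t=19: +23·0.0833333° lon, +19·0.0416667° lat → SW at lon 165.917°, lat 50.7917°.
Cell spans 0.0833333° lon × 0.0416667° lat. Centre is SW corner plus half of each.
latitude 50.8125, longitude 165.9583.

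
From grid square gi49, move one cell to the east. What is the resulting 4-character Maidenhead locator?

Longitude square 4; +1 → 5.
The latitude characters are unchanged.

GI59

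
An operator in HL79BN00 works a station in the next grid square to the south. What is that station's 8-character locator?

HL79bm09

Latitude extended square 0; −1 → -1, wraps to 9, carry into subsquare.
Latitude subsquare n = 13; −1 → 12 = m.
The longitude characters are unchanged.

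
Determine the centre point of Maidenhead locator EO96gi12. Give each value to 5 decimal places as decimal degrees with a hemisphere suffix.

Field E=4, O=14: +4·20° lon, +14·10° lat → SW at lon -100°, lat 50°.
Square 9, 6: +9·2° lon, +6·1° lat → SW at lon -82°, lat 56°.
Subsquare g=6, i=8: +6·0.0833333° lon, +8·0.0416667° lat → SW at lon -81.5°, lat 56.3333°.
Extended square 1, 2: +1·0.00833333° lon, +2·0.00416667° lat → SW at lon -81.4917°, lat 56.3417°.
Cell spans 0.00833333° lon × 0.00416667° lat. Centre is SW corner plus half of each.
latitude 56.34375° N, longitude 81.48750° W.

56.34375° N, 81.48750° W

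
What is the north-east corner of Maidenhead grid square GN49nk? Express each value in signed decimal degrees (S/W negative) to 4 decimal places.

Field G=6, N=13: +6·20° lon, +13·10° lat → SW at lon -60°, lat 40°.
Square 4, 9: +4·2° lon, +9·1° lat → SW at lon -52°, lat 49°.
Subsquare n=13, k=10: +13·0.0833333° lon, +10·0.0416667° lat → SW at lon -50.9167°, lat 49.4167°.
Cell spans 0.0833333° lon × 0.0416667° lat. NE corner is SW corner plus one full cell.
latitude 49.4583, longitude -50.8333.

49.4583, -50.8333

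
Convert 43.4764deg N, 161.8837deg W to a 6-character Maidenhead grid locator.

AN93bl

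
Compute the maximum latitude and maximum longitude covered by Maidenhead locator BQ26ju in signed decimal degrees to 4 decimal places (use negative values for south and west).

76.8750, -155.1667

Field B=1, Q=16: +1·20° lon, +16·10° lat → SW at lon -160°, lat 70°.
Square 2, 6: +2·2° lon, +6·1° lat → SW at lon -156°, lat 76°.
Subsquare j=9, u=20: +9·0.0833333° lon, +20·0.0416667° lat → SW at lon -155.25°, lat 76.8333°.
Cell spans 0.0833333° lon × 0.0416667° lat. NE corner is SW corner plus one full cell.
latitude 76.8750, longitude -155.1667.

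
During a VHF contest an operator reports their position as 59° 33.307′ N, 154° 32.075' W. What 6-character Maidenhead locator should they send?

Offset from 180°W / 90°S: lon 25.4654°, lat 149.5551°.
Field (20°×10°, letters A–R): lon ⌊25.4654/20⌋ = 1 → B; lat ⌊149.5551/10⌋ = 14 → O.
Square (2°×1°, digits 0–9): lon ⌊5.4654/2⌋ = 2; lat ⌊9.5551/1⌋ = 9.
Subsquare (5′×2.5′, letters a–x): lon ⌊1.4654/0.0833333⌋ = 17 → r; lat ⌊0.5551/0.0416667⌋ = 13 → n.

BO29rn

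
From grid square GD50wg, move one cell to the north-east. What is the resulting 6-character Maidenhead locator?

GD50xh

Longitude subsquare w = 22; +1 → 23 = x.
Latitude subsquare g = 6; +1 → 7 = h.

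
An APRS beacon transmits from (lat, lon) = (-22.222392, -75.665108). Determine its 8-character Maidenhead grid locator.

Shift to the Maidenhead origin (180°W, 90°S): lon 104.33489, lat 67.77761.
Field: 104.33489/20 → 5 → F, 67.77761/10 → 6 → G; chars FG.
Square: 4.33489/2 → 2, 7.77761/1 → 7; chars 27.
Subsquare: 0.33489/0.0833333 → 4 → e, 0.77761/0.0416667 → 18 → s; chars es.
Extended square: 0.00156/0.00833333 → 0, 0.02761/0.00416667 → 6; chars 06.

FG27es06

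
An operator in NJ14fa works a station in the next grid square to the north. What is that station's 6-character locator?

Latitude subsquare a = 0; +1 → 1 = b.
The longitude characters are unchanged.

NJ14fb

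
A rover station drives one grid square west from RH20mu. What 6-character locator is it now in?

Longitude subsquare m = 12; −1 → 11 = l.
The latitude characters are unchanged.

RH20lu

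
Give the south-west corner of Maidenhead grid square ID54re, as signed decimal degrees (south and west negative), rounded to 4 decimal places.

-55.8333, -8.5833

Field I=8, D=3: +8·20° lon, +3·10° lat → SW at lon -20°, lat -60°.
Square 5, 4: +5·2° lon, +4·1° lat → SW at lon -10°, lat -56°.
Subsquare r=17, e=4: +17·0.0833333° lon, +4·0.0416667° lat → SW at lon -8.58333°, lat -55.8333°.
latitude -55.8333, longitude -8.5833.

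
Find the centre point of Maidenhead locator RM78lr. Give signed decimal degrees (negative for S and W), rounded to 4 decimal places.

38.7292, 174.9583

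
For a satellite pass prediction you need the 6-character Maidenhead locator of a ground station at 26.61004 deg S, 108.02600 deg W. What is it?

Add 180° to longitude and 90° to latitude: 71.9740, 63.3900.
Field: lon ⌊71.9740/20⌋ = 3 → D; lat ⌊63.3900/10⌋ = 6 → G.
Square: lon ⌊11.9740/2⌋ = 5; lat ⌊3.3900/1⌋ = 3.
Subsquare: lon ⌊1.9740/0.0833333⌋ = 23 → x; lat ⌊0.3900/0.0416667⌋ = 9 → j.

DG53xj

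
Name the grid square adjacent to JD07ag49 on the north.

Latitude extended square 9; +1 → 10, wraps to 0, carry into subsquare.
Latitude subsquare g = 6; +1 → 7 = h.
The longitude characters are unchanged.

JD07ah40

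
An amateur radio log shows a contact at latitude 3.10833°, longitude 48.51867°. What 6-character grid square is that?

LJ43gc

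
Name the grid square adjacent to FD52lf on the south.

FD52le

Latitude subsquare f = 5; −1 → 4 = e.
The longitude characters are unchanged.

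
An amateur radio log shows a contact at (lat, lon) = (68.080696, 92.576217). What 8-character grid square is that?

NP68gb99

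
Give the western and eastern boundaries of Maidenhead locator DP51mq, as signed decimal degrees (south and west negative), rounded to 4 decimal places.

Field D=3, P=15: +3·20° lon, +15·10° lat → SW at lon -120°, lat 60°.
Square 5, 1: +5·2° lon, +1·1° lat → SW at lon -110°, lat 61°.
Subsquare m=12, q=16: +12·0.0833333° lon, +16·0.0416667° lat → SW at lon -109°, lat 61.6667°.
Cell spans 0.0833333° lon × 0.0416667° lat.
west -109.0000, east -108.9167.

-109.0000, -108.9167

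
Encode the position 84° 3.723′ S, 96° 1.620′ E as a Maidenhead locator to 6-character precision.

NA85aw

Shift to the Maidenhead origin (180°W, 90°S): lon 276.0270, lat 5.9380.
Field: lon ⌊276.0270/20⌋ = 13 → N; lat ⌊5.9380/10⌋ = 0 → A.
Square: lon ⌊16.0270/2⌋ = 8; lat ⌊5.9380/1⌋ = 5.
Subsquare: lon ⌊0.0270/0.0833333⌋ = 0 → a; lat ⌊0.9380/0.0416667⌋ = 22 → w.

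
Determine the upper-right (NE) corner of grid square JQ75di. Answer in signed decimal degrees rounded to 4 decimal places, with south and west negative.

75.3750, 14.3333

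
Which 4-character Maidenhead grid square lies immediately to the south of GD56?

Latitude square 6; −1 → 5.
The longitude characters are unchanged.

GD55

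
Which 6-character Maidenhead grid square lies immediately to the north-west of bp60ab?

Longitude subsquare a = 0; −1 → -1, wraps to 23 = x, carry into square.
Longitude square 6; −1 → 5.
Latitude subsquare b = 1; +1 → 2 = c.

BP50xc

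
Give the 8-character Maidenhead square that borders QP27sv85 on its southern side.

QP27sv84

Latitude extended square 5; −1 → 4.
The longitude characters are unchanged.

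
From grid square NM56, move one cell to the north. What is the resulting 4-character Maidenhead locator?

NM57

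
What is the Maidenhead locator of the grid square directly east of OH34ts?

Longitude subsquare t = 19; +1 → 20 = u.
The latitude characters are unchanged.

OH34us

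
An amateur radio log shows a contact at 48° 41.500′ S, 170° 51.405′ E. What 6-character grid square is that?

Shift to the Maidenhead origin (180°W, 90°S): lon 350.8568, lat 41.3083.
Field: 350.8568/20 → 17 → R, 41.3083/10 → 4 → E; chars RE.
Square: 10.8568/2 → 5, 1.3083/1 → 1; chars 51.
Subsquare: 0.8568/0.0833333 → 10 → k, 0.3083/0.0416667 → 7 → h; chars kh.

RE51kh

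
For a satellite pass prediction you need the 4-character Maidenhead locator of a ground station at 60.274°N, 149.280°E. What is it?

Offset from 180°W / 90°S: lon 329.28°, lat 150.27°.
Field: lon ⌊329.28/20⌋ = 16 → Q; lat ⌊150.27/10⌋ = 15 → P.
Square: lon ⌊9.28/2⌋ = 4; lat ⌊0.27/1⌋ = 0.

QP40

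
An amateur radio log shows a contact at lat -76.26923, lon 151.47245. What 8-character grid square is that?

Shift to the Maidenhead origin (180°W, 90°S): lon 331.47245, lat 13.73077.
Field: lon ⌊331.47245/20⌋ = 16 → Q; lat ⌊13.73077/10⌋ = 1 → B.
Square: lon ⌊11.47245/2⌋ = 5; lat ⌊3.73077/1⌋ = 3.
Subsquare: lon ⌊1.47245/0.0833333⌋ = 17 → r; lat ⌊0.73077/0.0416667⌋ = 17 → r.
Extended square: lon ⌊0.05578/0.00833333⌋ = 6; lat ⌊0.02244/0.00416667⌋ = 5.

QB53rr65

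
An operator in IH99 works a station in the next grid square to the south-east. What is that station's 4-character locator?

Longitude square 9; +1 → 10, wraps to 0, carry into field.
Longitude field I = 8; +1 → 9 = J.
Latitude square 9; −1 → 8.

JH08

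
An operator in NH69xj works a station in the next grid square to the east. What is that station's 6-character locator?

NH79aj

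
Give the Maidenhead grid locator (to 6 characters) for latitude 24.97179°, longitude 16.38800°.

Add 180° to longitude and 90° to latitude: 196.3880, 114.9718.
Field: lon ⌊196.3880/20⌋ = 9 → J; lat ⌊114.9718/10⌋ = 11 → L.
Square: lon ⌊16.3880/2⌋ = 8; lat ⌊4.9718/1⌋ = 4.
Subsquare: lon ⌊0.3880/0.0833333⌋ = 4 → e; lat ⌊0.9718/0.0416667⌋ = 23 → x.

JL84ex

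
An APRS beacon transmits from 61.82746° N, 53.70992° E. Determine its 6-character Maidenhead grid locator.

Add 180° to longitude and 90° to latitude: 233.7099, 151.8275.
Field: 233.7099/20 → 11 → L, 151.8275/10 → 15 → P; chars LP.
Square: 13.7099/2 → 6, 1.8275/1 → 1; chars 61.
Subsquare: 1.7099/0.0833333 → 20 → u, 0.8275/0.0416667 → 19 → t; chars ut.

LP61ut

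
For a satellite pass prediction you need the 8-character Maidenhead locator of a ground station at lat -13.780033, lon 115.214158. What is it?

OH76of52

Add 180° to longitude and 90° to latitude: 295.21416, 76.21997.
Field (20°×10°, letters A–R): lon ⌊295.21416/20⌋ = 14 → O; lat ⌊76.21997/10⌋ = 7 → H.
Square (2°×1°, digits 0–9): lon ⌊15.21416/2⌋ = 7; lat ⌊6.21997/1⌋ = 6.
Subsquare (5′×2.5′, letters a–x): lon ⌊1.21416/0.0833333⌋ = 14 → o; lat ⌊0.21997/0.0416667⌋ = 5 → f.
Extended square (30″×15″, digits 0–9): lon ⌊0.04749/0.00833333⌋ = 5; lat ⌊0.01163/0.00416667⌋ = 2.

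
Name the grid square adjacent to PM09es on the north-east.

Longitude subsquare e = 4; +1 → 5 = f.
Latitude subsquare s = 18; +1 → 19 = t.

PM09ft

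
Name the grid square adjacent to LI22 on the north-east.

Longitude square 2; +1 → 3.
Latitude square 2; +1 → 3.

LI33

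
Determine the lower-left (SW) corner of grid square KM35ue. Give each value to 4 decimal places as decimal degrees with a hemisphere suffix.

35.1667° N, 27.6667° E

Field K=10, M=12: +10·20° lon, +12·10° lat → SW at lon 20°, lat 30°.
Square 3, 5: +3·2° lon, +5·1° lat → SW at lon 26°, lat 35°.
Subsquare u=20, e=4: +20·0.0833333° lon, +4·0.0416667° lat → SW at lon 27.6667°, lat 35.1667°.
latitude 35.1667° N, longitude 27.6667° E.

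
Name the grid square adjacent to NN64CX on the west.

NN64bx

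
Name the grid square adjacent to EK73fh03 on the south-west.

EK73eh92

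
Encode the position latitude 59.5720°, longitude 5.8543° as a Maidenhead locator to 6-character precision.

JO29wn

Offset from 180°W / 90°S: lon 185.8543°, lat 149.5720°.
Field: 185.8543/20 → 9 → J, 149.5720/10 → 14 → O; chars JO.
Square: 5.8543/2 → 2, 9.5720/1 → 9; chars 29.
Subsquare: 1.8543/0.0833333 → 22 → w, 0.5720/0.0416667 → 13 → n; chars wn.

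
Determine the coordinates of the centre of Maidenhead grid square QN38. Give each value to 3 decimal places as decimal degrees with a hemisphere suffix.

48.500° N, 147.000° E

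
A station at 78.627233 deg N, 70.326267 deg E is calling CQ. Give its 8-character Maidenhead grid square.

MQ58dp90

Add 180° to longitude and 90° to latitude: 250.32627, 168.62723.
Field (20°×10°, letters A–R): 250.32627/20 → 12 → M, 168.62723/10 → 16 → Q; chars MQ.
Square (2°×1°, digits 0–9): 10.32627/2 → 5, 8.62723/1 → 8; chars 58.
Subsquare (5′×2.5′, letters a–x): 0.32627/0.0833333 → 3 → d, 0.62723/0.0416667 → 15 → p; chars dp.
Extended square (30″×15″, digits 0–9): 0.07627/0.00833333 → 9, 0.00223/0.00416667 → 0; chars 90.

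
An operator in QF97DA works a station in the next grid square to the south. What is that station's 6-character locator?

QF96dx

Latitude subsquare a = 0; −1 → -1, wraps to 23 = x, carry into square.
Latitude square 7; −1 → 6.
The longitude characters are unchanged.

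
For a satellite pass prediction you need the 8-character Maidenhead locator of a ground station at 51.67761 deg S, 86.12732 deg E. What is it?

Shift to the Maidenhead origin (180°W, 90°S): lon 266.12732, lat 38.32239.
Field: lon ⌊266.12732/20⌋ = 13 → N; lat ⌊38.32239/10⌋ = 3 → D.
Square: lon ⌊6.12732/2⌋ = 3; lat ⌊8.32239/1⌋ = 8.
Subsquare: lon ⌊0.12732/0.0833333⌋ = 1 → b; lat ⌊0.32239/0.0416667⌋ = 7 → h.
Extended square: lon ⌊0.04399/0.00833333⌋ = 5; lat ⌊0.03072/0.00416667⌋ = 7.

ND38bh57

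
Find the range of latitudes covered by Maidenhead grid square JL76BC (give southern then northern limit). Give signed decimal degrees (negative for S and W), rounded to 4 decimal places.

26.0833, 26.1250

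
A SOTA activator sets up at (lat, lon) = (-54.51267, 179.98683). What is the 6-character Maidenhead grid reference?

RD95xl

Shift to the Maidenhead origin (180°W, 90°S): lon 359.9868, lat 35.4873.
Field: 359.9868/20 → 17 → R, 35.4873/10 → 3 → D; chars RD.
Square: 19.9868/2 → 9, 5.4873/1 → 5; chars 95.
Subsquare: 1.9868/0.0833333 → 23 → x, 0.4873/0.0416667 → 11 → l; chars xl.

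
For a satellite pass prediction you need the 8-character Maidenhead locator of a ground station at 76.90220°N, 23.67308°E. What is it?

KQ16uv06

Shift to the Maidenhead origin (180°W, 90°S): lon 203.67308, lat 166.90220.
Field: lon ⌊203.67308/20⌋ = 10 → K; lat ⌊166.90220/10⌋ = 16 → Q.
Square: lon ⌊3.67308/2⌋ = 1; lat ⌊6.90220/1⌋ = 6.
Subsquare: lon ⌊1.67308/0.0833333⌋ = 20 → u; lat ⌊0.90220/0.0416667⌋ = 21 → v.
Extended square: lon ⌊0.00641/0.00833333⌋ = 0; lat ⌊0.02720/0.00416667⌋ = 6.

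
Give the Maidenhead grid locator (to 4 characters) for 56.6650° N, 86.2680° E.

NO36

Shift to the Maidenhead origin (180°W, 90°S): lon 266.27, lat 146.66.
Field (20°×10°, letters A–R): 266.27/20 → 13 → N, 146.66/10 → 14 → O; chars NO.
Square (2°×1°, digits 0–9): 6.27/2 → 3, 6.66/1 → 6; chars 36.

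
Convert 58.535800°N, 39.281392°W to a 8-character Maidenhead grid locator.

HO08im68

Add 180° to longitude and 90° to latitude: 140.71861, 148.53580.
Field: lon ⌊140.71861/20⌋ = 7 → H; lat ⌊148.53580/10⌋ = 14 → O.
Square: lon ⌊0.71861/2⌋ = 0; lat ⌊8.53580/1⌋ = 8.
Subsquare: lon ⌊0.71861/0.0833333⌋ = 8 → i; lat ⌊0.53580/0.0416667⌋ = 12 → m.
Extended square: lon ⌊0.05194/0.00833333⌋ = 6; lat ⌊0.03580/0.00416667⌋ = 8.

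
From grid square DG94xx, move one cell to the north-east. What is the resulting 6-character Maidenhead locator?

EG05aa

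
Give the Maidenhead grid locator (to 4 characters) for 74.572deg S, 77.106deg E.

Add 180° to longitude and 90° to latitude: 257.11, 15.43.
Field: lon ⌊257.11/20⌋ = 12 → M; lat ⌊15.43/10⌋ = 1 → B.
Square: lon ⌊17.11/2⌋ = 8; lat ⌊5.43/1⌋ = 5.

MB85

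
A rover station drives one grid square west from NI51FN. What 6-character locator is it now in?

Longitude subsquare f = 5; −1 → 4 = e.
The latitude characters are unchanged.

NI51en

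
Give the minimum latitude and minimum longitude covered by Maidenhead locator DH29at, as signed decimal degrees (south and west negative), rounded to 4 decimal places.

Field D=3, H=7: +3·20° lon, +7·10° lat → SW at lon -120°, lat -20°.
Square 2, 9: +2·2° lon, +9·1° lat → SW at lon -116°, lat -11°.
Subsquare a=0, t=19: +0·0.0833333° lon, +19·0.0416667° lat → SW at lon -116°, lat -10.2083°.
latitude -10.2083, longitude -116.0000.

-10.2083, -116.0000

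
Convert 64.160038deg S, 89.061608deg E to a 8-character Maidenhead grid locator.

NC45mu71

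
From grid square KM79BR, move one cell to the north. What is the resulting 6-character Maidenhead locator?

Latitude subsquare r = 17; +1 → 18 = s.
The longitude characters are unchanged.

KM79bs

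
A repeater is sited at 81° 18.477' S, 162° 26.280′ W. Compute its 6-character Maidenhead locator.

AA88sq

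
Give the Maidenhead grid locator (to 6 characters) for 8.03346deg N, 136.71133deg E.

PJ88ia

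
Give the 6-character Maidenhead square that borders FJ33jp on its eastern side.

Longitude subsquare j = 9; +1 → 10 = k.
The latitude characters are unchanged.

FJ33kp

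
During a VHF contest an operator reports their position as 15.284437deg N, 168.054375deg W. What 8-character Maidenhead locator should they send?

Shift to the Maidenhead origin (180°W, 90°S): lon 11.94563, lat 105.28444.
Field (20°×10°, letters A–R): lon ⌊11.94563/20⌋ = 0 → A; lat ⌊105.28444/10⌋ = 10 → K.
Square (2°×1°, digits 0–9): lon ⌊11.94563/2⌋ = 5; lat ⌊5.28444/1⌋ = 5.
Subsquare (5′×2.5′, letters a–x): lon ⌊1.94563/0.0833333⌋ = 23 → x; lat ⌊0.28444/0.0416667⌋ = 6 → g.
Extended square (30″×15″, digits 0–9): lon ⌊0.02896/0.00833333⌋ = 3; lat ⌊0.03444/0.00416667⌋ = 8.

AK55xg38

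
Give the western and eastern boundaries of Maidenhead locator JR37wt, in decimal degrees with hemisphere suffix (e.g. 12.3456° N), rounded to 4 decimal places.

Field J=9, R=17: +9·20° lon, +17·10° lat → SW at lon 0°, lat 80°.
Square 3, 7: +3·2° lon, +7·1° lat → SW at lon 6°, lat 87°.
Subsquare w=22, t=19: +22·0.0833333° lon, +19·0.0416667° lat → SW at lon 7.83333°, lat 87.7917°.
Cell spans 0.0833333° lon × 0.0416667° lat.
west 7.8333° E, east 7.9167° E.

7.8333° E, 7.9167° E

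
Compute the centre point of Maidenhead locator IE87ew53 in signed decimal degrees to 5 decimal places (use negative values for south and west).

-42.06875, -3.62083

Field I=8, E=4: +8·20° lon, +4·10° lat → SW at lon -20°, lat -50°.
Square 8, 7: +8·2° lon, +7·1° lat → SW at lon -4°, lat -43°.
Subsquare e=4, w=22: +4·0.0833333° lon, +22·0.0416667° lat → SW at lon -3.66667°, lat -42.0833°.
Extended square 5, 3: +5·0.00833333° lon, +3·0.00416667° lat → SW at lon -3.625°, lat -42.0708°.
Cell spans 0.00833333° lon × 0.00416667° lat. Centre is SW corner plus half of each.
latitude -42.06875, longitude -3.62083.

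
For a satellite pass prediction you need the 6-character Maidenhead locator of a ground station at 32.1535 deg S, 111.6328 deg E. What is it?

OF57tu

Add 180° to longitude and 90° to latitude: 291.6328, 57.8465.
Field: lon ⌊291.6328/20⌋ = 14 → O; lat ⌊57.8465/10⌋ = 5 → F.
Square: lon ⌊11.6328/2⌋ = 5; lat ⌊7.8465/1⌋ = 7.
Subsquare: lon ⌊1.6328/0.0833333⌋ = 19 → t; lat ⌊0.8465/0.0416667⌋ = 20 → u.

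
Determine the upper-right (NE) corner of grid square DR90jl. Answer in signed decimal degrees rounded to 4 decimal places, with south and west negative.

80.5000, -101.1667

Field D=3, R=17: +3·20° lon, +17·10° lat → SW at lon -120°, lat 80°.
Square 9, 0: +9·2° lon, +0·1° lat → SW at lon -102°, lat 80°.
Subsquare j=9, l=11: +9·0.0833333° lon, +11·0.0416667° lat → SW at lon -101.25°, lat 80.4583°.
Cell spans 0.0833333° lon × 0.0416667° lat. NE corner is SW corner plus one full cell.
latitude 80.5000, longitude -101.1667.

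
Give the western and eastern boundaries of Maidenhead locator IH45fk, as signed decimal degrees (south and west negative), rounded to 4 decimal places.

-11.5833, -11.5000

Field I=8, H=7: +8·20° lon, +7·10° lat → SW at lon -20°, lat -20°.
Square 4, 5: +4·2° lon, +5·1° lat → SW at lon -12°, lat -15°.
Subsquare f=5, k=10: +5·0.0833333° lon, +10·0.0416667° lat → SW at lon -11.5833°, lat -14.5833°.
Cell spans 0.0833333° lon × 0.0416667° lat.
west -11.5833, east -11.5000.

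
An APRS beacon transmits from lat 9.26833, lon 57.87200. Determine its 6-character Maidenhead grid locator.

LJ89wg

Offset from 180°W / 90°S: lon 237.8720°, lat 99.2683°.
Field: lon ⌊237.8720/20⌋ = 11 → L; lat ⌊99.2683/10⌋ = 9 → J.
Square: lon ⌊17.8720/2⌋ = 8; lat ⌊9.2683/1⌋ = 9.
Subsquare: lon ⌊1.8720/0.0833333⌋ = 22 → w; lat ⌊0.2683/0.0416667⌋ = 6 → g.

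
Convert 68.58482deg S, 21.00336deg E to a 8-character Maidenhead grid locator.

KC01mj09

Shift to the Maidenhead origin (180°W, 90°S): lon 201.00336, lat 21.41518.
Field: 201.00336/20 → 10 → K, 21.41518/10 → 2 → C; chars KC.
Square: 1.00336/2 → 0, 1.41518/1 → 1; chars 01.
Subsquare: 1.00336/0.0833333 → 12 → m, 0.41518/0.0416667 → 9 → j; chars mj.
Extended square: 0.00336/0.00833333 → 0, 0.04018/0.00416667 → 9; chars 09.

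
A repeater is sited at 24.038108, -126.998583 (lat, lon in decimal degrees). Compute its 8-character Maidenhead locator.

CL64ma09

Offset from 180°W / 90°S: lon 53.00142°, lat 114.03811°.
Field (20°×10°, letters A–R): lon ⌊53.00142/20⌋ = 2 → C; lat ⌊114.03811/10⌋ = 11 → L.
Square (2°×1°, digits 0–9): lon ⌊13.00142/2⌋ = 6; lat ⌊4.03811/1⌋ = 4.
Subsquare (5′×2.5′, letters a–x): lon ⌊1.00142/0.0833333⌋ = 12 → m; lat ⌊0.03811/0.0416667⌋ = 0 → a.
Extended square (30″×15″, digits 0–9): lon ⌊0.00142/0.00833333⌋ = 0; lat ⌊0.03811/0.00416667⌋ = 9.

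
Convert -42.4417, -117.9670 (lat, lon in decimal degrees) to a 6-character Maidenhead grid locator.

Offset from 180°W / 90°S: lon 62.0330°, lat 47.5583°.
Field: lon ⌊62.0330/20⌋ = 3 → D; lat ⌊47.5583/10⌋ = 4 → E.
Square: lon ⌊2.0330/2⌋ = 1; lat ⌊7.5583/1⌋ = 7.
Subsquare: lon ⌊0.0330/0.0833333⌋ = 0 → a; lat ⌊0.5583/0.0416667⌋ = 13 → n.

DE17an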